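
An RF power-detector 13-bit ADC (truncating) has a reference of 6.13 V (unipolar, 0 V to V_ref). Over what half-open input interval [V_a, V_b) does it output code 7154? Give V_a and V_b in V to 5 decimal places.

LSB = 6.13/2^13 = 0.748 mV.
V_a = V_low + 7154·LSB = 5.35327 V; V_b = V_low + 7155·LSB = 5.35402 V.

[5.35327 V, 5.35402 V)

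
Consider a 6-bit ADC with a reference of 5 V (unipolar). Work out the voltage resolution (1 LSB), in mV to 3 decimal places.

78.125 mV

Full-scale span = 5 V.
LSB = 5 / 2^6 = 5 / 64 = 0.078125 V = 78.125 mV.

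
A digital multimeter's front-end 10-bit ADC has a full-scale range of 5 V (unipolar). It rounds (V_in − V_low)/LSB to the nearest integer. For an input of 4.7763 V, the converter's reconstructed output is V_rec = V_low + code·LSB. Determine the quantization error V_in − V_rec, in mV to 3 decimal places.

0.909 mV

Step size: 5 V ÷ 2^10 = 4.883 mV.
Scaled input = 978.1862 LSBs, so code = 978.
V_rec = 0 + 978·0.00488281 = 4.7753906 V.
Difference: 0.000909375 V → 0.909 mV.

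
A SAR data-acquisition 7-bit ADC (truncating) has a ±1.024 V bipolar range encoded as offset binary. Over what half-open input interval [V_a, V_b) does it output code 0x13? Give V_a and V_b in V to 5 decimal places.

[-0.72000 V, -0.70400 V)

LSB = 2.048/2^7 = 16.000 mV.
Code 0x13 = 19 decimal.
V_a = V_low + 19·LSB = -0.72 V; V_b = V_low + 20·LSB = -0.704 V.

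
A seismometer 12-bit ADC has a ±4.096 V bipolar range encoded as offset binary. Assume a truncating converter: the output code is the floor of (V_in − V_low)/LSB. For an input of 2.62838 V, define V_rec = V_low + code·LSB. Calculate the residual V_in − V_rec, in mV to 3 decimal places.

0.380 mV

One LSB is 8.192 V / 4096 = 2.000 mV.
(2.62838 − (−4.096))/0.002 = 3362.1900; ⌊·⌋ gives code 3362.
V_rec = (−4.096) + 3362·0.002 = 2.628 V.
Difference: 0.00038 V → 0.380 mV.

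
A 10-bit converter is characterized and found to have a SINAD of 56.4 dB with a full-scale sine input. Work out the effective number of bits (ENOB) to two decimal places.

9.08 bits

ENOB = (SINAD − 1.76) / 6.02 = (56.4 − 1.76)/6.02 = 9.076.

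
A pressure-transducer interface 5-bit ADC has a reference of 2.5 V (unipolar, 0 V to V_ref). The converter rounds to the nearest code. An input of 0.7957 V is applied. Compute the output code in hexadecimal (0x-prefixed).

code 0xA (decimal 10)

Full-scale span = 2.5 V; LSB = 2.5/2^5 = 78.125 mV.
Input sits at 10.185 steps above V_low.
Round → code 10.
In hexadecimal (0x-prefixed): 0xA.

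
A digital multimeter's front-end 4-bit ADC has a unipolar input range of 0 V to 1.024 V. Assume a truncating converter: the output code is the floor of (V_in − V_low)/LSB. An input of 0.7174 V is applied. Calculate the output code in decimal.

Full-scale span = 1.024 V; LSB = 1.024/2^4 = 64.000 mV.
(V_in − V_low)/LSB = (0.7174 − 0) / 0.064 = 11.209.
⌊·⌋(11.209) = 11.

code 11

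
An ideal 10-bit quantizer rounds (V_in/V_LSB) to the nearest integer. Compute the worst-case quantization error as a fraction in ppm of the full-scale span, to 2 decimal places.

Rounding → worst-case error = ½ LSB = V_FS/2^11, so 1e+06/2048 = 488.281 ppm of full scale.

488.28 ppm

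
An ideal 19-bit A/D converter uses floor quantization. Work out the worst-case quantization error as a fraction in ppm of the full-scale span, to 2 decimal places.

1.91 ppm

Truncating → worst-case error = 1 LSB = V_FS/2^19, so 1e+06/524288 = 1.90735 ppm of full scale.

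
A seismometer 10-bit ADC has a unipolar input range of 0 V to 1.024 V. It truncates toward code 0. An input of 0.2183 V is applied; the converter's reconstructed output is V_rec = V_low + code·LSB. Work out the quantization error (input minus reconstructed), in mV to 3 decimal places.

LSB = 1.024/2^10 = 1.000 mV.
(0.2183 − 0)/0.001 = 218.3000; ⌊·⌋ gives code 218.
V_rec = 0 + 218·0.001 = 0.218 V.
Difference: 0.0003 V → 0.300 mV.

0.300 mV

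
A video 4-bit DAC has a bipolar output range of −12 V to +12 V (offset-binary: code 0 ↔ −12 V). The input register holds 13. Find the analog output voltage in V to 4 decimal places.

LSB = 24 V / 2^4 = 1.5000 V.
V_out = (−12) + 13 × 1.5 V = 7.5 V.

7.5000 V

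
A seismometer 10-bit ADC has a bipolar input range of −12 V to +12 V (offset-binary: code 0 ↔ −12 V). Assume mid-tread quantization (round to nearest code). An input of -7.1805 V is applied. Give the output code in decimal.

LSB = 24 V / 1024 = 23.438 mV.
(-7.1805 − (−12)) / 0.0234375 = 205.632 LSBs.
So the output code is 206.

code 206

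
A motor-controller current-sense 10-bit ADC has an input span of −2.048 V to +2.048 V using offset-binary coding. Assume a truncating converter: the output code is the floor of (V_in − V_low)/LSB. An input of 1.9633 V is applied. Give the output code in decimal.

Full-scale span = 4.096 V; LSB = 4.096/2^10 = 4.000 mV.
(V_in − V_low)/LSB = (1.9633 − (−2.048)) / 0.004 = 1002.825.
Floor → code 1002.

code 1002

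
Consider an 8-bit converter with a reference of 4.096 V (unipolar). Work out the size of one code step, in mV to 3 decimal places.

16.000 mV

Full-scale span = 4.096 V.
LSB = 4.096 / 2^8 = 4.096 / 256 = 0.016 V = 16.000 mV.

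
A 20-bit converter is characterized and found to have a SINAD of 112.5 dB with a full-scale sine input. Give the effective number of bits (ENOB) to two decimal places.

ENOB = (SINAD − 1.76) / 6.02 = (112.5 − 1.76)/6.02 = 18.395.

18.40 bits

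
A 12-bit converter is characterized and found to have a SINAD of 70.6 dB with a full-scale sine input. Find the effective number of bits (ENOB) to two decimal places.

11.44 bits

ENOB = (SINAD − 1.76) / 6.02 = (70.6 − 1.76)/6.02 = 11.435.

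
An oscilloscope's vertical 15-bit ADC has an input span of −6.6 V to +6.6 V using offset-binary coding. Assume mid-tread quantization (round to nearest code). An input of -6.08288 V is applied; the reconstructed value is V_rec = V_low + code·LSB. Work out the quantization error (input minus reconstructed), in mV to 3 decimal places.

LSB = 13.2/2^15 = 402.83 µV.
Scaled input = 1283.7112 LSBs, so code = 1284.
V_rec = (−6.6) + 1284·0.000402832 = -6.0827637 V.
V_in − V_rec = -0.000116328 V = -0.116 mV.

-0.116 mV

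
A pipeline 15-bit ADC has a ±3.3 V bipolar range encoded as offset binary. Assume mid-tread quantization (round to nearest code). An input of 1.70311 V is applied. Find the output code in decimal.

Full-scale span = 6.6 V; LSB = 6.6/2^15 = 201.42 µV.
Input sits at 24839.683 steps above V_low.
round(24839.683) = 24840.

code 24840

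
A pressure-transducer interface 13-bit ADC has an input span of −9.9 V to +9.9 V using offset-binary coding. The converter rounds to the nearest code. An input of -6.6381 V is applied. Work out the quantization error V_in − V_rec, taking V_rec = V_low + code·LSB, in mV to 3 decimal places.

One LSB is 19.8 V / 8192 = 2.417 mV.
(-6.6381 − (−9.9))/0.00241699 = 1349.5699; round gives code 1350.
Code 1350 maps back to (−9.9) + 1350×0.00241699 V = -6.6370605 V.
V_in − V_rec = -0.00103945 V = -1.039 mV.

-1.039 mV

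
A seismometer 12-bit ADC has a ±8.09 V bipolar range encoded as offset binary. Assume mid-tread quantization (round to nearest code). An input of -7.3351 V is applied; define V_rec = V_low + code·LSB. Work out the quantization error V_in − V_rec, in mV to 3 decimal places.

LSB = 16.18/2^12 = 3.950 mV.
(-7.3351 − (−8.09))/0.0039502 = 191.1045; round gives code 191.
V_rec = (−8.09) + 191·0.0039502 = -7.3355127 V.
Error = -7.3351 − (−7.3355127) = 0.000412695 V = 0.413 mV.

0.413 mV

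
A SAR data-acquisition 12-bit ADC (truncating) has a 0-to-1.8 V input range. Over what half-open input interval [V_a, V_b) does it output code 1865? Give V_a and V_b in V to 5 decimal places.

LSB = 1.8/2^12 = 439.45 µV.
V_a = V_low + 1865·LSB = 0.81958 V; V_b = V_low + 1866·LSB = 0.82002 V.

[0.81958 V, 0.82002 V)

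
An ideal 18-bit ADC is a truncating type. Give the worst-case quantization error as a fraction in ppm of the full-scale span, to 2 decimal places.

3.81 ppm

Truncating → worst-case error = 1 LSB = V_FS/2^18, so 1e+06/262144 = 3.8147 ppm of full scale.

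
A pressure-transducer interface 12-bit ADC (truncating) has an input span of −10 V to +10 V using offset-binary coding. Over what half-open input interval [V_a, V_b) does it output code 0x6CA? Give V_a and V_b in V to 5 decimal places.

LSB = 20/2^12 = 4.883 mV.
Code 0x6CA = 1738 decimal.
V_a = V_low + 1738·LSB = -1.51367 V; V_b = V_low + 1739·LSB = -1.50879 V.

[-1.51367 V, -1.50879 V)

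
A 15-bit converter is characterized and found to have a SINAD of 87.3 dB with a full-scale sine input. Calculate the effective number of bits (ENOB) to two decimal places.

ENOB = (SINAD − 1.76) / 6.02 = (87.3 − 1.76)/6.02 = 14.209.

14.21 bits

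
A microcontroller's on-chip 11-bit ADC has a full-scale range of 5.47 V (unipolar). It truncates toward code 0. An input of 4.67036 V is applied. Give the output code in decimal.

Full-scale span = 5.47 V; LSB = 5.47/2^11 = 2.671 mV.
Input sits at 1748.610 steps above V_low.
⌊·⌋(1748.610) = 1748.

code 1748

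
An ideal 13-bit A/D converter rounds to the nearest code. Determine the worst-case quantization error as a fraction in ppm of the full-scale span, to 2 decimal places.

61.04 ppm

Rounding → worst-case error = ½ LSB = V_FS/2^14, so 1e+06/16384 = 61.0352 ppm of full scale.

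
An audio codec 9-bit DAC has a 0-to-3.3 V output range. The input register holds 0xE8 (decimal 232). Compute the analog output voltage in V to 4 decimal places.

LSB = 3.3 V / 2^9 = 6.445 mV.
Code 0xE8 = 232 decimal.
V_out = 0 + 232 × 0.00644531 V = 1.49531 V.

1.4953 V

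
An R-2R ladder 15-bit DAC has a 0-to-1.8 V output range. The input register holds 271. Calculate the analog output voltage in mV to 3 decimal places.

LSB = 1.8 V / 2^15 = 54.93 µV.
V_out = 0 + 271 × 5.49316e-05 V = 0.0148865 V.
= 14.886 mV.

14.886 mV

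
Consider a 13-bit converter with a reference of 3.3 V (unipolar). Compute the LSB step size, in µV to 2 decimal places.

402.83 µV

Full-scale span = 3.3 V.
LSB = 3.3 / 2^13 = 3.3 / 8192 = 0.000402832 V = 402.83 µV.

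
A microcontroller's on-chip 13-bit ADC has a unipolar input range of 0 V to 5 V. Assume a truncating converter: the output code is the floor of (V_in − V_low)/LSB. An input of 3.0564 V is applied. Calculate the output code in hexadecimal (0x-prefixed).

Full-scale span = 5 V; LSB = 5/2^13 = 0.610 mV.
Input sits at 5007.606 steps above V_low.
Floor → code 5007.
In hexadecimal (0x-prefixed): 0x138F.

code 0x138F (decimal 5007)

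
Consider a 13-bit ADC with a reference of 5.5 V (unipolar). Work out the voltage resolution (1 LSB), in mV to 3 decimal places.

Full-scale span = 5.5 V.
LSB = 5.5 / 2^13 = 5.5 / 8192 = 0.000671387 V = 0.671 mV.

0.671 mV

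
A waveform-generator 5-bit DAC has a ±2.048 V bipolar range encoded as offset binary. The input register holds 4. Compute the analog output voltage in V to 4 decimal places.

LSB = 4.096 V / 2^5 = 128.000 mV.
V_out = (−2.048) + 4 × 0.128 V = -1.536 V.

-1.5360 V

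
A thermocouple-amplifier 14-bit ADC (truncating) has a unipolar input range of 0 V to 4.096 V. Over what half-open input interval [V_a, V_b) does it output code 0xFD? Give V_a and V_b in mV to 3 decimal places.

[63.250 mV, 63.500 mV)

LSB = 4.096/2^14 = 250.00 µV.
Code 0xFD = 253 decimal.
V_a = V_low + 253·LSB = 0.06325 V; V_b = V_low + 254·LSB = 0.0635 V.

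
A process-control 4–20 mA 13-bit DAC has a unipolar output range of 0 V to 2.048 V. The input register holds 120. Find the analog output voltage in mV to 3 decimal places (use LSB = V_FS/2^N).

30.000 mV

LSB = 2.048 V / 2^13 = 250.00 µV.
V_out = 0 + 120 × 0.00025 V = 0.03 V.
= 30.000 mV.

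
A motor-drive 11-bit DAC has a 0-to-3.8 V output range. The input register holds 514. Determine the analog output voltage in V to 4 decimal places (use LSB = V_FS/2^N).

0.9537 V

LSB = 3.8 V / 2^11 = 1.855 mV.
V_out = 0 + 514 × 0.00185547 V = 0.953711 V.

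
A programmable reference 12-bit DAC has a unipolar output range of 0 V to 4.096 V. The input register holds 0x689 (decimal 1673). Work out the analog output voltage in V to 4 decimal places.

LSB = 4.096 V / 2^12 = 1.000 mV.
Code 0x689 = 1673 decimal.
V_out = 0 + 1673 × 0.001 V = 1.673 V.

1.6730 V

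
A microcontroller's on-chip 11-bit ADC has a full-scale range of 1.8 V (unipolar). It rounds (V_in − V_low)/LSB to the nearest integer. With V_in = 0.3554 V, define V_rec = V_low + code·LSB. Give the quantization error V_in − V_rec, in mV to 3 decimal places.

0.322 mV

LSB = 1.8/2^11 = 0.879 mV.
Scaled input = 404.3662 LSBs, so code = 404.
Reconstructed: 0.35507813 V.
Difference: 0.000321875 V → 0.322 mV.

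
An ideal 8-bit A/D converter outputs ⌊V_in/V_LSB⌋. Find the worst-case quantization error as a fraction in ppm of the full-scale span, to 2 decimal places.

3906.25 ppm

Truncating → worst-case error = 1 LSB = V_FS/2^8, so 1e+06/256 = 3906.25 ppm of full scale.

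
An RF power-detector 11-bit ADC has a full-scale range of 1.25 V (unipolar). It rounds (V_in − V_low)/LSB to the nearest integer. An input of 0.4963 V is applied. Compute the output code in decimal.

code 813

Full-scale span = 1.25 V; LSB = 1.25/2^11 = 0.610 mV.
(0.4963 − 0) / 0.000610352 = 813.138 LSBs.
round(813.138) = 813.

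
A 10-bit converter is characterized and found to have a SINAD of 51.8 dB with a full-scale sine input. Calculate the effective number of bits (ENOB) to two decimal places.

ENOB = (SINAD − 1.76) / 6.02 = (51.8 − 1.76)/6.02 = 8.312.

8.31 bits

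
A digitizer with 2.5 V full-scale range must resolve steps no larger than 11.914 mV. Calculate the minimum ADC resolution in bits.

8 bits

Number of steps required ≥ 2.5 V / 11.914 mV = 209.84.
Need 2^N ≥ 209.84; 2^7 = 128, 2^8 = 256.
Minimum N = 8.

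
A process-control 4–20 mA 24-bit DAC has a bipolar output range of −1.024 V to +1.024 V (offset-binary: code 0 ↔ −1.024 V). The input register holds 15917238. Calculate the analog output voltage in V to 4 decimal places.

0.9190 V

LSB = 2.048 V / 2^24 = 0.12 µV.
V_out = (−1.024) + 15917238 × 1.2207e-07 V = 0.919022 V.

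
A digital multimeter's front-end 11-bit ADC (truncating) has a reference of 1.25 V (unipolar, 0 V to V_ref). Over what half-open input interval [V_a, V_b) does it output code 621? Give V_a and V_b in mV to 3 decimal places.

LSB = 1.25/2^11 = 0.610 mV.
V_a = V_low + 621·LSB = 0.379028 V; V_b = V_low + 622·LSB = 0.379639 V.

[379.028 mV, 379.639 mV)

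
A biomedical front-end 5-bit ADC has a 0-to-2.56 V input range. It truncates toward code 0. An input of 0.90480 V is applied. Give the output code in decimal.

code 11

With 32 levels over 2.56 V, one step is 80.000 mV.
(V_in − V_low)/LSB = (0.90480 − 0) / 0.08 = 11.310.
So the output code is 11.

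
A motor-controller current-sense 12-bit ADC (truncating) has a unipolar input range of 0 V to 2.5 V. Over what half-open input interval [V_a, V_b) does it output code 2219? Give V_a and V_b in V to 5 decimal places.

LSB = 2.5/2^12 = 0.610 mV.
V_a = V_low + 2219·LSB = 1.35437 V; V_b = V_low + 2220·LSB = 1.35498 V.

[1.35437 V, 1.35498 V)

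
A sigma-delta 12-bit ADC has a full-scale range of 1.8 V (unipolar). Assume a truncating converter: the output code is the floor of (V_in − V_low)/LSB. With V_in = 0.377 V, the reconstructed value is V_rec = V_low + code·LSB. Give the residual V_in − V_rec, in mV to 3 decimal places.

0.389 mV

One LSB is 1.8 V / 4096 = 439.45 µV.
(0.377 − 0)/0.000439453 = 857.8844; ⌊·⌋ gives code 857.
Code 857 maps back to 0 + 857×0.000439453 V = 0.37661133 V.
V_in − V_rec = 0.000388672 V = 0.389 mV.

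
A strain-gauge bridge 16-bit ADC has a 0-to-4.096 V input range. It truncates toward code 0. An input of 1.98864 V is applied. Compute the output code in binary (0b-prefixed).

code 0b111110001001010 (decimal 31818)

LSB = 4.096 V / 65536 = 62.50 µV.
(1.98864 − 0) / 6.25e-05 = 31818.240 LSBs.
So the output code is 31818.
In binary (0b-prefixed): 0b111110001001010.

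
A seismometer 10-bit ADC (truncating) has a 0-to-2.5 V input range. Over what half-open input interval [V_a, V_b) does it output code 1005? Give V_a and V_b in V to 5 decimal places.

LSB = 2.5/2^10 = 2.441 mV.
V_a = V_low + 1005·LSB = 2.45361 V; V_b = V_low + 1006·LSB = 2.45605 V.

[2.45361 V, 2.45605 V)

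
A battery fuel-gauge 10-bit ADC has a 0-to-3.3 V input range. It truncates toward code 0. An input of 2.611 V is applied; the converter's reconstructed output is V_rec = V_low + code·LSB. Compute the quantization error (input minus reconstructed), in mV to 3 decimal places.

One LSB is 3.3 V / 1024 = 3.223 mV.
(2.611 − 0)/0.00322266 = 810.2012; ⌊·⌋ gives code 810.
V_rec = 0 + 810·0.00322266 = 2.6103516 V.
Difference: 0.000648438 V → 0.648 mV.

0.648 mV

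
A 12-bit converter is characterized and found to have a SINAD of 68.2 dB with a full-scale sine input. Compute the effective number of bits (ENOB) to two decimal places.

ENOB = (SINAD − 1.76) / 6.02 = (68.2 − 1.76)/6.02 = 11.037.

11.04 bits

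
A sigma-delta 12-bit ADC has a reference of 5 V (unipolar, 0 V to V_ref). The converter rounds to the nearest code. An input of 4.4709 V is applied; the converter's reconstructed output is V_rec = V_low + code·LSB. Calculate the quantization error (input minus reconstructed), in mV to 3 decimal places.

Step size: 5 V ÷ 2^12 = 1.221 mV.
(4.4709 − 0)/0.0012207 = 3662.5613; round gives code 3663.
Code 3663 maps back to 0 + 3663×0.0012207 V = 4.4714355 V.
Error = 4.4709 − 4.4714355 = -0.000535547 V = -0.536 mV.

-0.536 mV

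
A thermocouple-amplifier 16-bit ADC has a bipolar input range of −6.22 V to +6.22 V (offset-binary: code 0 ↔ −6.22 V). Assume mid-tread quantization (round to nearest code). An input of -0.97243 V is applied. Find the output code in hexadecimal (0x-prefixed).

code 0x6BFD (decimal 27645)

With 65536 levels over 12.44 V, one step is 189.82 µV.
Input sits at 27645.076 steps above V_low.
Round → code 27645.
In hexadecimal (0x-prefixed): 0x6BFD.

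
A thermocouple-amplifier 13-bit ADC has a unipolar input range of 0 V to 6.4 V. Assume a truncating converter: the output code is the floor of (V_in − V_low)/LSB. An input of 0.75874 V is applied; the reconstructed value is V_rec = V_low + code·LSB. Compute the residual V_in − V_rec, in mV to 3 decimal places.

0.146 mV

Step size: 6.4 V ÷ 2^13 = 0.781 mV.
(V_in − V_low)/LSB = (0.75874 − 0)/0.00078125 = 971.1872 → code 971 (floor).
Reconstructed: 0.75859375 V.
Error = 0.75874 − 0.75859375 = 0.00014625 V = 0.146 mV.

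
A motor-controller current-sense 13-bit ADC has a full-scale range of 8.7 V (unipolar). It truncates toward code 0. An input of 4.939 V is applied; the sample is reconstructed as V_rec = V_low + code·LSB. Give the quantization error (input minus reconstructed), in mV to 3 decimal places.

0.646 mV

Step size: 8.7 V ÷ 2^13 = 1.062 mV.
(4.939 − 0)/0.00106201 = 4650.6078; ⌊·⌋ gives code 4650.
Code 4650 maps back to 0 + 4650×0.00106201 V = 4.9383545 V.
Error = 4.939 − 4.9383545 = 0.000645508 V = 0.646 mV.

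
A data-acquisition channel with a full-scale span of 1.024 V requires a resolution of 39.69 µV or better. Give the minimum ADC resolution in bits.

Number of steps required ≥ 1.024 V / 39.69 µV = 25799.95.
Need 2^N ≥ 25799.95; 2^14 = 16384, 2^15 = 32768.
Minimum N = 15.

15 bits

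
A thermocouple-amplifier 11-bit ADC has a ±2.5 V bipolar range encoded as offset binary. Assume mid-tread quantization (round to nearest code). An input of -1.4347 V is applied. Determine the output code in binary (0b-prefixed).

LSB = 5 V / 2048 = 2.441 mV.
(V_in − V_low)/LSB = (-1.4347 − (−2.5)) / 0.00244141 = 436.347.
round(436.347) = 436.
In binary (0b-prefixed): 0b110110100.

code 0b110110100 (decimal 436)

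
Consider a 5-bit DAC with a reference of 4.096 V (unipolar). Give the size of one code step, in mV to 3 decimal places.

128.000 mV

Full-scale span = 4.096 V.
LSB = 4.096 / 2^5 = 4.096 / 32 = 0.128 V = 128.000 mV.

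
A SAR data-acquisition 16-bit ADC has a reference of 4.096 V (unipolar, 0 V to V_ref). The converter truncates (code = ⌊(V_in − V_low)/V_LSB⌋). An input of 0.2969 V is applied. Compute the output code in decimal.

LSB = 4.096 V / 65536 = 62.50 µV.
(V_in − V_low)/LSB = (0.2969 − 0) / 6.25e-05 = 4750.400.
⌊·⌋(4750.400) = 4750.

code 4750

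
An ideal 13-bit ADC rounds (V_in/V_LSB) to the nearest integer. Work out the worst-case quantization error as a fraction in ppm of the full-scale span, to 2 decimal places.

Rounding → worst-case error = ½ LSB = V_FS/2^14, so 1e+06/16384 = 61.0352 ppm of full scale.

61.04 ppm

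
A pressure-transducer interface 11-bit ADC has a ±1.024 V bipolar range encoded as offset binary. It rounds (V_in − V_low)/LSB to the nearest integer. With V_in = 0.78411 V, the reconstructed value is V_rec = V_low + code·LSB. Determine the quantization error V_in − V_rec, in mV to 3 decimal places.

LSB = 2.048/2^11 = 1.000 mV.
(V_in − V_low)/LSB = (0.78411 − (−1.024))/0.001 = 1808.1100 → code 1808 (round).
Code 1808 maps back to (−1.024) + 1808×0.001 V = 0.784 V.
V_in − V_rec = 0.00011 V = 0.110 mV.

0.110 mV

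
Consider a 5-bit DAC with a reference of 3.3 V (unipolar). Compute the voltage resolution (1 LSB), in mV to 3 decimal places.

Full-scale span = 3.3 V.
LSB = 3.3 / 2^5 = 3.3 / 32 = 0.103125 V = 103.125 mV.

103.125 mV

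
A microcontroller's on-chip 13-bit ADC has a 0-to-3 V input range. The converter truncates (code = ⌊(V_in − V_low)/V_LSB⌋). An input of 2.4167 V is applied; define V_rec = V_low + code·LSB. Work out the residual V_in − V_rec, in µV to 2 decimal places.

One LSB is 3 V / 8192 = 366.21 µV.
Scaled input = 6599.2021 LSBs, so code = 6599.
Reconstructed: 2.416626 V.
V_in − V_rec = 7.40234e-05 V = 74.02 µV.

74.02 µV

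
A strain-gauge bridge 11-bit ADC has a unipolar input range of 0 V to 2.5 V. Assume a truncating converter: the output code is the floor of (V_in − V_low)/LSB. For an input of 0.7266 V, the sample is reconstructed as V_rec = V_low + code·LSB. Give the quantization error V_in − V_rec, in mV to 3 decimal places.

0.282 mV

One LSB is 2.5 V / 2048 = 1.221 mV.
Scaled input = 595.2307 LSBs, so code = 595.
Code 595 maps back to 0 + 595×0.0012207 V = 0.72631836 V.
Difference: 0.000281641 V → 0.282 mV.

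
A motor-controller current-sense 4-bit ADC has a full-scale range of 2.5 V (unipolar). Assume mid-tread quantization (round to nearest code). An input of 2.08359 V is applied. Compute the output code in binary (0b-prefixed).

code 0b1101 (decimal 13)

With 16 levels over 2.5 V, one step is 156.250 mV.
(2.08359 − 0) / 0.15625 = 13.335 LSBs.
Round → code 13.
In binary (0b-prefixed): 0b1101.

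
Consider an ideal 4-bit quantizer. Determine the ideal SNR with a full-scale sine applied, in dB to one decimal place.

25.8 dB

SNR ≈ 6.02·N + 1.76 dB = 6.02·4 + 1.76 = 25.84 dB.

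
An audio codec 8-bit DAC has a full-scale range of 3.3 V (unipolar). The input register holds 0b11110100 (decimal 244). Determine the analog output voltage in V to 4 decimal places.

3.1453 V

LSB = 3.3 V / 2^8 = 12.891 mV.
Code 0b11110100 = 244 decimal.
V_out = 0 + 244 × 0.0128906 V = 3.14531 V.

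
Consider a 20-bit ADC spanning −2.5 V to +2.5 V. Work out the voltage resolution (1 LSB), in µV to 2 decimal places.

4.77 µV

Full-scale span = 5 V.
LSB = 5 / 2^20 = 5 / 1048576 = 4.76837e-06 V = 4.77 µV.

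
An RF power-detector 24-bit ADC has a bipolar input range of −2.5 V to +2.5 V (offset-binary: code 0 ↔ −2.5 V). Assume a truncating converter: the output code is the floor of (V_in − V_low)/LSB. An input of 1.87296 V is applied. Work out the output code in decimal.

code 14673218

With 16777216 levels over 5 V, one step is 0.30 µV.
Input sits at 14673218.896 steps above V_low.
Floor → code 14673218.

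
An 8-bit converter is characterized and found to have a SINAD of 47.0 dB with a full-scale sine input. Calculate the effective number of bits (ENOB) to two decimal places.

7.51 bits

ENOB = (SINAD − 1.76) / 6.02 = (47.0 − 1.76)/6.02 = 7.515.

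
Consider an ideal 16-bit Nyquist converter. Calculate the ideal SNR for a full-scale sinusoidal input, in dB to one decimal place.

98.1 dB

SNR ≈ 6.02·N + 1.76 dB = 6.02·16 + 1.76 = 98.08 dB.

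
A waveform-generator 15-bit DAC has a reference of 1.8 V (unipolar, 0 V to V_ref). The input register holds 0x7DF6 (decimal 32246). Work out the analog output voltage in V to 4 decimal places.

1.7713 V

LSB = 1.8 V / 2^15 = 54.93 µV.
Code 0x7DF6 = 32246 decimal.
V_out = 0 + 32246 × 5.49316e-05 V = 1.77133 V.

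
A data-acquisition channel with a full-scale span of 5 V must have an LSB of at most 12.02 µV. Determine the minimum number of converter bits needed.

19 bits

Number of steps required ≥ 5 V / 12.02 µV = 415973.38.
Need 2^N ≥ 415973.38; 2^18 = 262144, 2^19 = 524288.
Minimum N = 19.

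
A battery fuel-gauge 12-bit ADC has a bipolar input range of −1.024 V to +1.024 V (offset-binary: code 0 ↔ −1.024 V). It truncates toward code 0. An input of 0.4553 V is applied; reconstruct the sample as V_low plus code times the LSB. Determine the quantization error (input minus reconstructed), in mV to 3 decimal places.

Step size: 2.048 V ÷ 2^12 = 0.500 mV.
(0.4553 − (−1.024))/0.0005 = 2958.6000; ⌊·⌋ gives code 2958.
V_rec = (−1.024) + 2958·0.0005 = 0.455 V.
Difference: 0.0003 V → 0.300 mV.

0.300 mV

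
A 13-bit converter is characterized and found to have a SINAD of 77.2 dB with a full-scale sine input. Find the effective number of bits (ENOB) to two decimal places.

ENOB = (SINAD − 1.76) / 6.02 = (77.2 − 1.76)/6.02 = 12.532.

12.53 bits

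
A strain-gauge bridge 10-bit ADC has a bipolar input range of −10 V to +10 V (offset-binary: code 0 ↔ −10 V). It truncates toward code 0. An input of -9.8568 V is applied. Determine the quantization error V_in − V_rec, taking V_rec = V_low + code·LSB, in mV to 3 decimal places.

6.481 mV

Step size: 20 V ÷ 2^10 = 19.531 mV.
(V_in − V_low)/LSB = (-9.8568 − (−10))/0.0195312 = 7.3318 → code 7 (floor).
V_rec = (−10) + 7·0.0195312 = -9.8632812 V.
V_in − V_rec = 0.00648125 V = 6.481 mV.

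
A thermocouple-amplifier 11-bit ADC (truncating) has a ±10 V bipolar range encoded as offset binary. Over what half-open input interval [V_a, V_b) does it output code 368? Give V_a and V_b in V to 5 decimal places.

LSB = 20/2^11 = 9.766 mV.
V_a = V_low + 368·LSB = -6.40625 V; V_b = V_low + 369·LSB = -6.39648 V.

[-6.40625 V, -6.39648 V)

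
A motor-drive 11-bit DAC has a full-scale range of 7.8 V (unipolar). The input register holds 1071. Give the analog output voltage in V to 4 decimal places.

LSB = 7.8 V / 2^11 = 3.809 mV.
V_out = 0 + 1071 × 0.00380859 V = 4.079 V.

4.0790 V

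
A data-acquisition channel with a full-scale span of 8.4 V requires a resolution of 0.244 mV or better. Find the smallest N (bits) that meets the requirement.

16 bits

Number of steps required ≥ 8.4 V / 0.244 mV = 34426.23.
Need 2^N ≥ 34426.23; 2^15 = 32768, 2^16 = 65536.
Minimum N = 16.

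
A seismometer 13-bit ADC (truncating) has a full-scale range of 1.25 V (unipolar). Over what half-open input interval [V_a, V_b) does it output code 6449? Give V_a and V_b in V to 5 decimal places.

LSB = 1.25/2^13 = 152.59 µV.
V_a = V_low + 6449·LSB = 0.984039 V; V_b = V_low + 6450·LSB = 0.984192 V.

[0.98404 V, 0.98419 V)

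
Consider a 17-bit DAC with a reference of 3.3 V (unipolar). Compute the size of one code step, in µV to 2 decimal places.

25.18 µV

Full-scale span = 3.3 V.
LSB = 3.3 / 2^17 = 3.3 / 131072 = 2.5177e-05 V = 25.18 µV.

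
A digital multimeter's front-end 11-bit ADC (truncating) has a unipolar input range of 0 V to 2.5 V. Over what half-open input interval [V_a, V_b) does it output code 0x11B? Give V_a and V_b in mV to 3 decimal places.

LSB = 2.5/2^11 = 1.221 mV.
Code 0x11B = 283 decimal.
V_a = V_low + 283·LSB = 0.345459 V; V_b = V_low + 284·LSB = 0.34668 V.

[345.459 mV, 346.680 mV)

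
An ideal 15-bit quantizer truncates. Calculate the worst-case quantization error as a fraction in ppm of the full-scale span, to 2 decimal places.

30.52 ppm

Truncating → worst-case error = 1 LSB = V_FS/2^15, so 1e+06/32768 = 30.5176 ppm of full scale.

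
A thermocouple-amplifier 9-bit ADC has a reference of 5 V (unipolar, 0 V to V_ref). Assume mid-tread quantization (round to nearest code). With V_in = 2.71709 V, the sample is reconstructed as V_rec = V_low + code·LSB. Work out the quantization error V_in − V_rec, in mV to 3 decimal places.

One LSB is 5 V / 512 = 9.766 mV.
(V_in − V_low)/LSB = (2.71709 − 0)/0.00976562 = 278.2300 → code 278 (round).
Reconstructed: 2.7148438 V.
Difference: 0.00224625 V → 2.246 mV.

2.246 mV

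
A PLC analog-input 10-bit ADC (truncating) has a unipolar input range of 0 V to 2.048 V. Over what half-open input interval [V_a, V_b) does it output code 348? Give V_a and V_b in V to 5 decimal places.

LSB = 2.048/2^10 = 2.000 mV.
V_a = V_low + 348·LSB = 0.696 V; V_b = V_low + 349·LSB = 0.698 V.

[0.69600 V, 0.69800 V)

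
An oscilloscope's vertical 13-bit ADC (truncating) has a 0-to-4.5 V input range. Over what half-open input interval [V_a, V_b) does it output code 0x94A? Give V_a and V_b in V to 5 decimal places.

[1.30627 V, 1.30682 V)

LSB = 4.5/2^13 = 0.549 mV.
Code 0x94A = 2378 decimal.
V_a = V_low + 2378·LSB = 1.30627 V; V_b = V_low + 2379·LSB = 1.30682 V.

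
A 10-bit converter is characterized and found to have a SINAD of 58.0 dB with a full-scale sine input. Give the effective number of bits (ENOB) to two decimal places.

ENOB = (SINAD − 1.76) / 6.02 = (58.0 − 1.76)/6.02 = 9.342.

9.34 bits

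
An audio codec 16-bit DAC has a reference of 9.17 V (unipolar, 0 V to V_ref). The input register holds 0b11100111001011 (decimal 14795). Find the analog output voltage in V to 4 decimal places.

2.0702 V

LSB = 9.17 V / 2^16 = 139.92 µV.
Code 0b11100111001011 = 14795 decimal.
V_out = 0 + 14795 × 0.000139923 V = 2.07016 V.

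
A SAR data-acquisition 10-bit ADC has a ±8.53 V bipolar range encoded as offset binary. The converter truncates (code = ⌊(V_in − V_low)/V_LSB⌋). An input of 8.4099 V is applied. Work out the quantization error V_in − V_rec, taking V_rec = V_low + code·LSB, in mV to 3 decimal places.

13.181 mV

LSB = 17.06/2^10 = 16.660 mV.
(V_in − V_low)/LSB = (8.4099 − (−8.53))/0.0166602 = 1016.7912 → code 1016 (floor).
Code 1016 maps back to (−8.53) + 1016×0.0166602 V = 8.3967187 V.
V_in − V_rec = 0.0131813 V = 13.181 mV.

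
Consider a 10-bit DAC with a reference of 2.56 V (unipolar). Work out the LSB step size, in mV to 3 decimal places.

Full-scale span = 2.56 V.
LSB = 2.56 / 2^10 = 2.56 / 1024 = 0.0025 V = 2.500 mV.

2.500 mV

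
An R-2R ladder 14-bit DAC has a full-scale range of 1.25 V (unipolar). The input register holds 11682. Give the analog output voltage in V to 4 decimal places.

LSB = 1.25 V / 2^14 = 76.29 µV.
V_out = 0 + 11682 × 7.62939e-05 V = 0.891266 V.

0.8913 V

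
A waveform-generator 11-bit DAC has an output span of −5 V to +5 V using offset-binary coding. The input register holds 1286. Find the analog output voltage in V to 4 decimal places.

LSB = 10 V / 2^11 = 4.883 mV.
V_out = (−5) + 1286 × 0.00488281 V = 1.2793 V.

1.2793 V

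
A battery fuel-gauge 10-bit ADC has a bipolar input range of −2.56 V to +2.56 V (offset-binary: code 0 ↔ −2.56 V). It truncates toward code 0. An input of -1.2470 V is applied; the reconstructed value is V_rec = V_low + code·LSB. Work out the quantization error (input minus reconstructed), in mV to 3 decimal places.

3.000 mV

One LSB is 5.12 V / 1024 = 5.000 mV.
(V_in − V_low)/LSB = (-1.2470 − (−2.56))/0.005 = 262.6000 → code 262 (floor).
Reconstructed: -1.25 V.
Error = -1.2470 − (−1.25) = 0.003 V = 3.000 mV.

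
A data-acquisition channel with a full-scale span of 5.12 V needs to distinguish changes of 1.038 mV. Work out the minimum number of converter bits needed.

13 bits

Number of steps required ≥ 5.12 V / 1.038 mV = 4932.56.
Need 2^N ≥ 4932.56; 2^12 = 4096, 2^13 = 8192.
Minimum N = 13.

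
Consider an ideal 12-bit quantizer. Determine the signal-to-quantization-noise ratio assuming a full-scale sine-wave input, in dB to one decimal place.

SNR ≈ 6.02·N + 1.76 dB = 6.02·12 + 1.76 = 74.00 dB.

74.0 dB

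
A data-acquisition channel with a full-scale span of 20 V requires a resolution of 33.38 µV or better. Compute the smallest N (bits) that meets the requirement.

20 bits

Number of steps required ≥ 20 V / 33.38 µV = 599161.17.
Need 2^N ≥ 599161.17; 2^19 = 524288, 2^20 = 1048576.
Minimum N = 20.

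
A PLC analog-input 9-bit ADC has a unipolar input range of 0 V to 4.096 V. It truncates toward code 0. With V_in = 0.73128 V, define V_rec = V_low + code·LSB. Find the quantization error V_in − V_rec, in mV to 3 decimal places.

3.280 mV

One LSB is 4.096 V / 512 = 8.000 mV.
(V_in − V_low)/LSB = (0.73128 − 0)/0.008 = 91.4100 → code 91 (floor).
Code 91 maps back to 0 + 91×0.008 V = 0.728 V.
V_in − V_rec = 0.00328 V = 3.280 mV.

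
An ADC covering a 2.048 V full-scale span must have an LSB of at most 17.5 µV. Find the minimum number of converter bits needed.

17 bits

Number of steps required ≥ 2.048 V / 17.5 µV = 117028.57.
Need 2^N ≥ 117028.57; 2^16 = 65536, 2^17 = 131072.
Minimum N = 17.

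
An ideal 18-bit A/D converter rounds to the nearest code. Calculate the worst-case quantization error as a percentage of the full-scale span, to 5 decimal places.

Rounding → worst-case error = ½ LSB = V_FS/2^19, so 100/524288 = 0.000190735 % of full scale.

0.00019 %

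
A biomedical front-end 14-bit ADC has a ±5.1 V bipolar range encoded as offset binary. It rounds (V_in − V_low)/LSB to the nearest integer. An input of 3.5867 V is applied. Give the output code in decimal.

LSB = 10.2 V / 16384 = 0.623 mV.
Input sits at 13953.225 steps above V_low.
So the output code is 13953.

code 13953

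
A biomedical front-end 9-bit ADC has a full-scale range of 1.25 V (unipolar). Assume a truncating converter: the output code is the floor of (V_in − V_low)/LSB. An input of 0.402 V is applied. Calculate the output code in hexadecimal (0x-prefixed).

code 0xA4 (decimal 164)

With 512 levels over 1.25 V, one step is 2.441 mV.
(0.402 − 0) / 0.00244141 = 164.659 LSBs.
Floor → code 164.
In hexadecimal (0x-prefixed): 0xA4.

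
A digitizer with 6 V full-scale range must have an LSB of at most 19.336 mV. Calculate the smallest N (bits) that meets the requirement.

Number of steps required ≥ 6 V / 19.336 mV = 310.30.
Need 2^N ≥ 310.30; 2^8 = 256, 2^9 = 512.
Minimum N = 9.

9 bits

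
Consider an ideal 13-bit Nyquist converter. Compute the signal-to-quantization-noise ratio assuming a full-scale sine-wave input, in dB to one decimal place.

SNR ≈ 6.02·N + 1.76 dB = 6.02·13 + 1.76 = 80.02 dB.

80.0 dB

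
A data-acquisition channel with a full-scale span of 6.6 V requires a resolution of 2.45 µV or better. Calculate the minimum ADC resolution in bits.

Number of steps required ≥ 6.6 V / 2.45 µV = 2693877.55.
Need 2^N ≥ 2693877.55; 2^21 = 2097152, 2^22 = 4194304.
Minimum N = 22.

22 bits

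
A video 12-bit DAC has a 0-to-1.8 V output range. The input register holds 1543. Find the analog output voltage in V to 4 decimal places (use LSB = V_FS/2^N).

0.6781 V

LSB = 1.8 V / 2^12 = 439.45 µV.
V_out = 0 + 1543 × 0.000439453 V = 0.678076 V.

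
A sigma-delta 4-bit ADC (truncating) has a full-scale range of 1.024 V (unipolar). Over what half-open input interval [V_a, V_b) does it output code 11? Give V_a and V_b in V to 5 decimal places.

[0.70400 V, 0.76800 V)

LSB = 1.024/2^4 = 64.000 mV.
V_a = V_low + 11·LSB = 0.704 V; V_b = V_low + 12·LSB = 0.768 V.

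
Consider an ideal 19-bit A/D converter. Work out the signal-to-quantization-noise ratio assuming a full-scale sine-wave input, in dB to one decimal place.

116.1 dB

SNR ≈ 6.02·N + 1.76 dB = 6.02·19 + 1.76 = 116.14 dB.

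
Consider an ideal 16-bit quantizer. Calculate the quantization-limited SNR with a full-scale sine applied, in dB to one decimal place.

SNR ≈ 6.02·N + 1.76 dB = 6.02·16 + 1.76 = 98.08 dB.

98.1 dB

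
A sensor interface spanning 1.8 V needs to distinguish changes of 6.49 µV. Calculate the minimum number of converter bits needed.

Number of steps required ≥ 1.8 V / 6.49 µV = 277349.77.
Need 2^N ≥ 277349.77; 2^18 = 262144, 2^19 = 524288.
Minimum N = 19.

19 bits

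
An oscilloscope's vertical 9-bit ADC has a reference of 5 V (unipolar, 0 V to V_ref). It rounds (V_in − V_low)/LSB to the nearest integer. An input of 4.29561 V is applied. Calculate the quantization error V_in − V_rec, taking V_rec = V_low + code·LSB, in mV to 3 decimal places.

-1.265 mV

LSB = 5/2^9 = 9.766 mV.
Scaled input = 439.8705 LSBs, so code = 440.
Reconstructed: 4.296875 V.
Error = 4.29561 − 4.296875 = -0.001265 V = -1.265 mV.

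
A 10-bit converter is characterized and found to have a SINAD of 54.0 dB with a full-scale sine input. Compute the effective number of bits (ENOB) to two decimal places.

8.68 bits

ENOB = (SINAD − 1.76) / 6.02 = (54.0 − 1.76)/6.02 = 8.678.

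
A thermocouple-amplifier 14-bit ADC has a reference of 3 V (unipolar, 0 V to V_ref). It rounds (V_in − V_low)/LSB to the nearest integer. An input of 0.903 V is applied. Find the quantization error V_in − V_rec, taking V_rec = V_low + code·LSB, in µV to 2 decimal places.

-76.17 µV

LSB = 3/2^14 = 183.11 µV.
Scaled input = 4931.5840 LSBs, so code = 4932.
Reconstructed: 0.90307617 V.
Error = 0.903 − 0.90307617 = -7.61719e-05 V = -76.17 µV.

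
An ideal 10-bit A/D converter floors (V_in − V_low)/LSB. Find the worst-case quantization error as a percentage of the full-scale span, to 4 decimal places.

Truncating → worst-case error = 1 LSB = V_FS/2^10, so 100/1024 = 0.0976562 % of full scale.

0.0977 %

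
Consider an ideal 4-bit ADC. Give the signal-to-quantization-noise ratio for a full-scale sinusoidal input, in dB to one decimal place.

25.8 dB

SNR ≈ 6.02·N + 1.76 dB = 6.02·4 + 1.76 = 25.84 dB.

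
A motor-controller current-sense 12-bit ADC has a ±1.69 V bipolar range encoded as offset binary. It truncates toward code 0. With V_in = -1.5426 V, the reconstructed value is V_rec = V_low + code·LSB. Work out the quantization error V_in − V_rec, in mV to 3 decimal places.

0.515 mV

LSB = 3.38/2^12 = 0.825 mV.
(-1.5426 − (−1.69))/0.000825195 = 178.6244; ⌊·⌋ gives code 178.
Reconstructed: -1.5431152 V.
Error = -1.5426 − (−1.5431152) = 0.000515234 V = 0.515 mV.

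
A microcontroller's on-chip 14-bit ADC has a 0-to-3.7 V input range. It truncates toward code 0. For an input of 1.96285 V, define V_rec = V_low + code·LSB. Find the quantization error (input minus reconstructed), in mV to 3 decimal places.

LSB = 3.7/2^14 = 225.83 µV.
Scaled input = 8691.7120 LSBs, so code = 8691.
Reconstructed: 1.9626892 V.
V_in − V_rec = 0.000160791 V = 0.161 mV.

0.161 mV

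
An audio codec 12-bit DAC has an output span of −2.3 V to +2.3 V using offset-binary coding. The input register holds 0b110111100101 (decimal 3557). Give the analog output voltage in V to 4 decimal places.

1.6947 V

LSB = 4.6 V / 2^12 = 1.123 mV.
Code 0b110111100101 = 3557 decimal.
V_out = (−2.3) + 3557 × 0.00112305 V = 1.69468 V.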